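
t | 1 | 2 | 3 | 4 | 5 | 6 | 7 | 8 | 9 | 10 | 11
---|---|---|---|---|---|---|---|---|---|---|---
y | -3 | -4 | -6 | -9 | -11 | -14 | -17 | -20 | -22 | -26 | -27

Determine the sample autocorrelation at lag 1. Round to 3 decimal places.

0.760

Mean ȳ = (-3 − 4 − 6 − 9 − 11 − 14 − 17 − 20 − 22 − 26 − 27)/11 = -14.4545
Numerator Σ_{t=1}^{10}(y_t−ȳ)(y_{t+1}−ȳ) = 561.4298
Denominator Σ(y_t−ȳ)² = 738.7273
r_1 = 561.4298 / 738.7273 = 0.760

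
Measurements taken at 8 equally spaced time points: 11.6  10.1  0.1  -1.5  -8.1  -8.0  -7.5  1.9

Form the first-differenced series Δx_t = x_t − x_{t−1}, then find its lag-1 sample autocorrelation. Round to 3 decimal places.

0.087

First differences Δx: -1.5, -10.0, -1.6, -6.6, 0.1, 0.5, 9.4
Mean of differences = -1.3857
Numerator Σ(Δx_t−Δx̄)(Δx_{t+1}−Δx̄) = 19.3412
Denominator Σ(Δx_t−Δx̄)² = 223.5486
r_1(Δx) = 19.3412 / 223.5486 = 0.087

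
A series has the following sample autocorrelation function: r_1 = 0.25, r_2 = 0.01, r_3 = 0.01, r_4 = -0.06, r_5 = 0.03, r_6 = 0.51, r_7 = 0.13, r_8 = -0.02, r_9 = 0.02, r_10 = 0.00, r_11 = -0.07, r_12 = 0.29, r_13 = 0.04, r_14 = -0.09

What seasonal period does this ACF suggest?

6

The largest autocorrelation is r_6 = 0.51, with a weaker echo at lag 12 (0.29); the remaining lags stay at or below 0.25. The elevated value at lag 1 (0.25), dropping to 0.01 at lag 2, reflects decaying short-term dependence rather than seasonality.
The dominant spike at lag 6 indicates a seasonal period of 6.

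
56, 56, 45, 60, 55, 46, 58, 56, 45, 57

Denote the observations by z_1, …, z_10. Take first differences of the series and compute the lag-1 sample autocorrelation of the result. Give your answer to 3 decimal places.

First differences Δz: 0, -11, 15, -5, -9, 12, -2, -11, 12
Mean of differences = 0.1111
Numerator Σ(Δz_t−Δz̄)(Δz_{t+1}−Δz̄) = -435.7901
Denominator Σ(Δz_t−Δz̄)² = 864.8889
r_1(Δz) = -435.7901 / 864.8889 = -0.504

-0.504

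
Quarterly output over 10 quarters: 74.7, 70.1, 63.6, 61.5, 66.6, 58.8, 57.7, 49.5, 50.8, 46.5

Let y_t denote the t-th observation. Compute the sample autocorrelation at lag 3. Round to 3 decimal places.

0.071

Mean ȳ = (74.7 + 70.1 + 63.6 + 61.5 + 66.6 + 58.8 + 57.7 + 49.5 + 50.8 + 46.5)/10 = 59.9800
Σ(y_t−ȳ)(y_{t+3}−ȳ) = (22.3744) + (66.9944) + (-4.2716) + (-3.4656) + (-69.3776) + (10.8324) + (30.7344) = 53.8208
Denominator Σ(y_t−ȳ)² = 760.7360
r_3 = 53.8208 / 760.7360 = 0.071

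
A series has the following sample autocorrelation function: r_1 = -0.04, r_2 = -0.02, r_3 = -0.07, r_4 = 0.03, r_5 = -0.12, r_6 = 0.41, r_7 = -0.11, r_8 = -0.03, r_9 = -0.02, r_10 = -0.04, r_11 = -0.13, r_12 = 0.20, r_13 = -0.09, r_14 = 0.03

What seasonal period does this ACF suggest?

The largest autocorrelation is r_6 = 0.41, with a weaker echo at lag 12 (0.20); the remaining lags stay at or below 0.03.
The dominant spike at lag 6 indicates a seasonal period of 6.

6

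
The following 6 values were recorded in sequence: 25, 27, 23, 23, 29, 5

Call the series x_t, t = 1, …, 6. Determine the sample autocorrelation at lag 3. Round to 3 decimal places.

0.056

Mean x̄ = (25 + 27 + 23 + 23 + 29 + 5)/6 = 22.0000
Deviations from mean: 3.0000, 5.0000, 1.0000, 1.0000, 7.0000, -17.0000
Σ(x_t−x̄)(x_{t+3}−x̄) = (3.0000) + (35.0000) + (-17.0000) = 21.0000
Denominator Σ(x_t−x̄)² = 374.0000
r_3 = 21.0000 / 374.0000 = 0.056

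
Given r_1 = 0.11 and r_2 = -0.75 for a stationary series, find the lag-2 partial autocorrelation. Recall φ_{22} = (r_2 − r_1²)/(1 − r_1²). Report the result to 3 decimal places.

φ_{22} = (r_2 − r_1²) / (1 − r_1²)
r_1² = (0.11)² = 0.0121
Numerator = -0.75 − 0.0121 = -0.7621; denominator = 1 − 0.0121 = 0.9879
φ_{22} = -0.7621 / 0.9879 = -0.771

-0.771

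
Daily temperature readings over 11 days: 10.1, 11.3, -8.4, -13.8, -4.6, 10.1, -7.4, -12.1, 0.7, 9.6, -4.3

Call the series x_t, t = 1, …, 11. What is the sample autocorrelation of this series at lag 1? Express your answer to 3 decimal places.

0.121

Mean x̄ = (10.1 + 11.3 − 8.4 − 13.8 − 4.6 + 10.1 − 7.4 − 12.1 + 0.7 + 9.6 − 4.3)/11 = -0.8000
Numerator Σ_{t=1}^{10}(x_t−x̄)(x_{t+1}−x̄) = 111.6000
Denominator Σ(x_t−x̄)² = 919.1400
r_1 = 111.6000 / 919.1400 = 0.121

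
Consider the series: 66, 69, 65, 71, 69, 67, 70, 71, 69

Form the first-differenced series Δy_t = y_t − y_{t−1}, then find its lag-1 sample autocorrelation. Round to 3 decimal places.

First differences Δy: 3, -4, 6, -2, -2, 3, 1, -2
Mean of differences = 0.3750
Numerator Σ(Δy_t−Δȳ)(Δy_{t+1}−Δȳ) = -49.8906
Denominator Σ(Δy_t−Δȳ)² = 81.8750
r_1(Δy) = -49.8906 / 81.8750 = -0.609

-0.609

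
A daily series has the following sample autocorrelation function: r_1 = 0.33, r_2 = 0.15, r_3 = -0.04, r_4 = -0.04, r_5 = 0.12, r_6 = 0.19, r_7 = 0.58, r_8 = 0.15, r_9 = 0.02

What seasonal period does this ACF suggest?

7

The largest autocorrelation is r_7 = 0.58; the remaining lags stay at or below 0.33. The elevated value at lag 1 (0.33), dropping to 0.15 at lag 2, reflects decaying short-term dependence rather than seasonality.
The dominant spike at lag 7 indicates a seasonal period of 7.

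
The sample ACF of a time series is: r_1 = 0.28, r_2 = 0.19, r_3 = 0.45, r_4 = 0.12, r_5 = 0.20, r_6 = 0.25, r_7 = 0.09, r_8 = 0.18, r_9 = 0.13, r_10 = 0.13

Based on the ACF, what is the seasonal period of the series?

The largest autocorrelation is r_3 = 0.45; the remaining lags stay at or below 0.28. The elevated value at lag 1 (0.28), dropping to 0.19 at lag 2, reflects decaying short-term dependence rather than seasonality.
The dominant spike at lag 3 indicates a seasonal period of 3.

3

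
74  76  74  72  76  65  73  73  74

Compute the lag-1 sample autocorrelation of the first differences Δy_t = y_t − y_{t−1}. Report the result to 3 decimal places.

First differences Δy: 2, -2, -2, 4, -11, 8, 0, 1
Mean of differences = 0.0000
Numerator Σ(Δy_t−Δȳ)(Δy_{t+1}−Δȳ) = -140.0000
Denominator Σ(Δy_t−Δȳ)² = 214.0000
r_1(Δy) = -140.0000 / 214.0000 = -0.654

-0.654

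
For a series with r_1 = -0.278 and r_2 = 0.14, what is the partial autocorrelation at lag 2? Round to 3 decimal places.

φ_{22} = (r_2 − r_1²) / (1 − r_1²)
r_1² = (-0.278)² = 0.077284
Numerator = 0.14 − 0.0773 = 0.0627; denominator = 1 − 0.0773 = 0.9227
φ_{22} = 0.0627 / 0.9227 = 0.068

0.068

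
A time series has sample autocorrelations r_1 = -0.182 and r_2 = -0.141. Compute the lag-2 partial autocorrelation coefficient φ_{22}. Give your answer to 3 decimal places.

φ_{22} = (r_2 − r_1²) / (1 − r_1²)
r_1² = (-0.182)² = 0.033124
Numerator = -0.141 − 0.0331 = -0.1741; denominator = 1 − 0.0331 = 0.9669
φ_{22} = -0.1741 / 0.9669 = -0.180

-0.180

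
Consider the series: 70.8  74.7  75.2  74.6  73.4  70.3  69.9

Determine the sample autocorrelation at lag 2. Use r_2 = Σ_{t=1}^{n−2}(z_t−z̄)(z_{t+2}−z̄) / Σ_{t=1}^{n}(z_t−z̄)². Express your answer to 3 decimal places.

Mean z̄ = (70.8 + 74.7 + 75.2 + 74.6 + 73.4 + 70.3 + 69.9)/7 = 72.7000
Deviations from mean: -1.9000, 2.0000, 2.5000, 1.9000, 0.7000, -2.4000, -2.8000
Σ(z_t−z̄)(z_{t+2}−z̄) = (-4.7500) + (3.8000) + (1.7500) + (-4.5600) + (-1.9600) = -5.7200
Denominator Σ(z_t−z̄)² = 31.5600
r_2 = -5.7200 / 31.5600 = -0.181

-0.181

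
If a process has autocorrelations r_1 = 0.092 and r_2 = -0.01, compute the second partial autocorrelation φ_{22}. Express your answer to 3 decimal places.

-0.019

φ_{22} = (r_2 − r_1²) / (1 − r_1²)
r_1² = (0.092)² = 0.008464
Numerator = -0.01 − 0.0085 = -0.0185; denominator = 1 − 0.0085 = 0.9915
φ_{22} = -0.0185 / 0.9915 = -0.019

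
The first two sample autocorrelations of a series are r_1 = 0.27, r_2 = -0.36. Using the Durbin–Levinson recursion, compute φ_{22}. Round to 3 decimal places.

φ_{22} = (r_2 − r_1²) / (1 − r_1²)
r_1² = (0.27)² = 0.0729
Numerator = -0.36 − 0.0729 = -0.4329; denominator = 1 − 0.0729 = 0.9271
φ_{22} = -0.4329 / 0.9271 = -0.467

-0.467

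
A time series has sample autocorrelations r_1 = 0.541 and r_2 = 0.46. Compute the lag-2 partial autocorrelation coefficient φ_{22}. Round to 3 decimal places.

0.237

φ_{22} = (r_2 − r_1²) / (1 − r_1²)
r_1² = (0.541)² = 0.292681
Numerator = 0.46 − 0.2927 = 0.1673; denominator = 1 − 0.2927 = 0.7073
φ_{22} = 0.1673 / 0.7073 = 0.237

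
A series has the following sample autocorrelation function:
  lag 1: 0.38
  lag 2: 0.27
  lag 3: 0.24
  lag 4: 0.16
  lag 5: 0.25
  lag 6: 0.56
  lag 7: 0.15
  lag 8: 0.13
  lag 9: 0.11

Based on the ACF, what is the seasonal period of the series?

The largest autocorrelation is r_6 = 0.56; the remaining lags stay at or below 0.38. The elevated value at lag 1 (0.38), dropping to 0.27 at lag 2, reflects decaying short-term dependence rather than seasonality.
The dominant spike at lag 6 indicates a seasonal period of 6.

6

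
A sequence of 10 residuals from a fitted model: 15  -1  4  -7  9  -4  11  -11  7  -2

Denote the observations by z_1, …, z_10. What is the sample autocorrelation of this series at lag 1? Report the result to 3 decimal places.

Mean z̄ = (15 − 1 + 4 − 7 + 9 − 4 + 11 − 11 + 7 − 2)/10 = 2.1000
Numerator Σ_{t=1}^{9}(z_t−z̄)(z_{t+1}−z̄) = -423.2100
Denominator Σ(z_t−z̄)² = 638.9000
r_1 = -423.2100 / 638.9000 = -0.662

-0.662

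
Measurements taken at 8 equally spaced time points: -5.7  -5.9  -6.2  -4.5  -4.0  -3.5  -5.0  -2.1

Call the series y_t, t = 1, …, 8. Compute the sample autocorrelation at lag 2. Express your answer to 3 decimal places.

0.245

Mean ȳ = (-5.7 − 5.9 − 6.2 − 4.5 − 4.0 − 3.5 − 5.0 − 2.1)/8 = -4.6125
Deviations from mean: -1.0875, -1.2875, -1.5875, 0.1125, 0.6125, 1.1125, -0.3875, 2.5125
Numerator Σ_{t=1}^{6}(y_t−ȳ)(y_{t+2}−ȳ) = 3.2922
Denominator Σ(y_t−ȳ)² = 13.4488
r_2 = 3.2922 / 13.4488 = 0.245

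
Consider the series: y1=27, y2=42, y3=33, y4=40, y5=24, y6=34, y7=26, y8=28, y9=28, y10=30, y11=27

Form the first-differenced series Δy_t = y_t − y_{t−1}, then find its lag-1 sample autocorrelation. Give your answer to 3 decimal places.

-0.722

First differences Δy: 15, -9, 7, -16, 10, -8, 2, 0, 2, -3
Mean of differences = 0.0000
Numerator Σ(Δy_t−Δȳ)(Δy_{t+1}−Δȳ) = -572.0000
Denominator Σ(Δy_t−Δȳ)² = 792.0000
r_1(Δy) = -572.0000 / 792.0000 = -0.722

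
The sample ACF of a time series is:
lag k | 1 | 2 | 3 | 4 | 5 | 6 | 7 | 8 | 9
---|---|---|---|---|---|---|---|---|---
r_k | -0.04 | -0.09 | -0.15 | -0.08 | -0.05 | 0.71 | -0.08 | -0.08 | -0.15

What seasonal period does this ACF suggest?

The largest autocorrelation is r_6 = 0.71; the remaining lags stay at or below -0.04.
The dominant spike at lag 6 indicates a seasonal period of 6.

6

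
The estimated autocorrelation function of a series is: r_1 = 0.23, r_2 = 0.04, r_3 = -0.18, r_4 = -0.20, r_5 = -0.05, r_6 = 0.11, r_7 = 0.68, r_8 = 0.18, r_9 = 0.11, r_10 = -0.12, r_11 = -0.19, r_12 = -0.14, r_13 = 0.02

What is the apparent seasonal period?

7

The largest autocorrelation is r_7 = 0.68; the remaining lags stay at or below 0.23. The elevated value at lag 1 (0.23), dropping to 0.04 at lag 2, reflects decaying short-term dependence rather than seasonality.
The dominant spike at lag 7 indicates a seasonal period of 7.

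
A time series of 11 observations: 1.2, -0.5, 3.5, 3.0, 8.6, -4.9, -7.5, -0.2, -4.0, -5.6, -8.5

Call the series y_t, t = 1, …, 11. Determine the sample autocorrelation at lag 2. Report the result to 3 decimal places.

Mean ȳ = (1.2 − 0.5 + 3.5 + 3.0 + 8.6 − 4.9 − 7.5 − 0.2 − 4.0 − 5.6 − 8.5)/11 = -1.3545
Numerator Σ_{t=1}^{9}(y_t−ȳ)(y_{t+2}−ȳ) = 13.9986
Denominator Σ(y_t−ȳ)² = 276.6273
r_2 = 13.9986 / 276.6273 = 0.051

0.051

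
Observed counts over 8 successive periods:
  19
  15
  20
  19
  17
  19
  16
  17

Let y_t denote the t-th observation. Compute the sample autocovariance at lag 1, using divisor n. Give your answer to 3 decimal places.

-1.195

Mean ȳ = (19 + 15 + 20 + 19 + 17 + 19 + 16 + 17)/8 = 17.7500
Σ_{t=1}^{7}(y_t−ȳ)(y_{t+1}−ȳ) = -9.5625
γ_1 = -9.5625 / 8 = -1.195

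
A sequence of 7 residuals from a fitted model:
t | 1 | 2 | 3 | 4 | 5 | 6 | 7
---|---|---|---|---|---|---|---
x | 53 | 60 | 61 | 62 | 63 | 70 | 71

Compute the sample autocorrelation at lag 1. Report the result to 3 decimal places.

Mean x̄ = (53 + 60 + 61 + 62 + 63 + 70 + 71)/7 = 62.8571
Numerator Σ_{t=1}^{6}(x_t−x̄)(x_{t+1}−x̄) = 94.1224
Denominator Σ(x_t−x̄)² = 226.8571
r_1 = 94.1224 / 226.8571 = 0.415

0.415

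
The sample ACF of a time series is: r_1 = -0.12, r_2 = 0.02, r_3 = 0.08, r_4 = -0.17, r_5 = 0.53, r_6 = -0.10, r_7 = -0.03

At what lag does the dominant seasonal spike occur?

5

The largest autocorrelation is r_5 = 0.53; the remaining lags stay at or below 0.08.
The dominant spike at lag 5 indicates a seasonal period of 5.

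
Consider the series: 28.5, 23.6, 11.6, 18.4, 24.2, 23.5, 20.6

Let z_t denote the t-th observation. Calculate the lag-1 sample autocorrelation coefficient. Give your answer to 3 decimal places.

Mean z̄ = (28.5 + 23.6 + 11.6 + 18.4 + 24.2 + 23.5 + 20.6)/7 = 21.4857
Deviations from mean: 7.0143, 2.1143, -9.8857, -3.0857, 2.7143, 2.0143, -0.8857
Σ(z_t−z̄)(z_{t+1}−z̄) = (14.8302) + (-20.9012) + (30.5045) + (-8.3755) + (5.4673) + (-1.7841) = 19.7412
Denominator Σ(z_t−z̄)² = 173.1286
r_1 = 19.7412 / 173.1286 = 0.114

0.114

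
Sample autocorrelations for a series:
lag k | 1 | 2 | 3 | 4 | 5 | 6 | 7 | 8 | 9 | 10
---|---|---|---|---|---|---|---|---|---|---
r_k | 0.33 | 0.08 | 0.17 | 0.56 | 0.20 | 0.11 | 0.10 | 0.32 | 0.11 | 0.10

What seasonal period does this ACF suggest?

The largest autocorrelation is r_4 = 0.56; the remaining lags stay at or below 0.33. The elevated value at lag 1 (0.33), dropping to 0.08 at lag 2, reflects decaying short-term dependence rather than seasonality.
The dominant spike at lag 4 indicates a seasonal period of 4.

4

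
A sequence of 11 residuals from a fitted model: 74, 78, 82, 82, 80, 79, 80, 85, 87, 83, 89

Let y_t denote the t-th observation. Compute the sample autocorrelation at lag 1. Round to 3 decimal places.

Mean ȳ = (74 + 78 + 82 + 82 + 80 + 79 + 80 + 85 + 87 + 83 + 89)/11 = 81.7273
Numerator Σ_{t=1}^{10}(y_t−ȳ)(y_{t+1}−ȳ) = 64.3802
Denominator Σ(y_t−ȳ)² = 180.1818
r_1 = 64.3802 / 180.1818 = 0.357

0.357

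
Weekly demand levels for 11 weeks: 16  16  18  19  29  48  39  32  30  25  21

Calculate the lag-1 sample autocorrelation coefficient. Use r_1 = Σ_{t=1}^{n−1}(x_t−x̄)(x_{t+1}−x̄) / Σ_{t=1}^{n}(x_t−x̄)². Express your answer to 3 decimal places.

0.625

Mean x̄ = (16 + 16 + 18 + 19 + 29 + 48 + 39 + 32 + 30 + 25 + 21)/11 = 26.6364
Numerator Σ_{t=1}^{10}(x_t−x̄)(x_{t+1}−x̄) = 655.5950
Denominator Σ(x_t−x̄)² = 1048.5455
r_1 = 655.5950 / 1048.5455 = 0.625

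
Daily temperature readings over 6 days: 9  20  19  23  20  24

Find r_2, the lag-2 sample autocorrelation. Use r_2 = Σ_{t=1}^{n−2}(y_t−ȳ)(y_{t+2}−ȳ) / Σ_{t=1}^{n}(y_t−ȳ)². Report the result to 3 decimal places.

0.163

Mean ȳ = (9 + 20 + 19 + 23 + 20 + 24)/6 = 19.1667
Deviations from mean: -10.1667, 0.8333, -0.1667, 3.8333, 0.8333, 4.8333
Numerator Σ_{t=1}^{4}(y_t−ȳ)(y_{t+2}−ȳ) = 23.2778
Denominator Σ(y_t−ȳ)² = 142.8333
r_2 = 23.2778 / 142.8333 = 0.163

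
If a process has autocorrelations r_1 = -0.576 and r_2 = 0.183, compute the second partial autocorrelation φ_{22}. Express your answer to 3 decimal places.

φ_{22} = (r_2 − r_1²) / (1 − r_1²)
r_1² = (-0.576)² = 0.331776
Numerator = 0.183 − 0.3318 = -0.1488; denominator = 1 − 0.3318 = 0.6682
φ_{22} = -0.1488 / 0.6682 = -0.223

-0.223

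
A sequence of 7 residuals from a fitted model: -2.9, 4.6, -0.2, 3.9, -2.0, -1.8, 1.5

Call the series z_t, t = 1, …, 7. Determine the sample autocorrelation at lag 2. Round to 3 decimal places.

Mean z̄ = (-2.9 + 4.6 − 0.2 + 3.9 − 2.0 − 1.8 + 1.5)/7 = 0.4429
Deviations from mean: -3.3429, 4.1571, -0.6429, 3.4571, -2.4429, -2.2429, 1.0571
Σ(z_t−z̄)(z_{t+2}−z̄) = (2.1490) + (14.3718) + (1.5704) + (-7.7539) + (-2.5824) = 7.7549
Denominator Σ(z_t−z̄)² = 52.9371
r_2 = 7.7549 / 52.9371 = 0.146

0.146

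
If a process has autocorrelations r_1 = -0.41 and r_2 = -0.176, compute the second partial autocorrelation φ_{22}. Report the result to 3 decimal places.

-0.414

φ_{22} = (r_2 − r_1²) / (1 − r_1²)
r_1² = (-0.41)² = 0.1681
Numerator = -0.176 − 0.1681 = -0.3441; denominator = 1 − 0.1681 = 0.8319
φ_{22} = -0.3441 / 0.8319 = -0.414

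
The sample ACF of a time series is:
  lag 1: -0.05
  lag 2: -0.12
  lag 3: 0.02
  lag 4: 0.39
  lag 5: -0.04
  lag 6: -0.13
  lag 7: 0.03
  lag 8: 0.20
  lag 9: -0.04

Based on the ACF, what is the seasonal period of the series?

The largest autocorrelation is r_4 = 0.39, with a weaker echo at lag 8 (0.20); the remaining lags stay at or below 0.03.
The dominant spike at lag 4 indicates a seasonal period of 4.

4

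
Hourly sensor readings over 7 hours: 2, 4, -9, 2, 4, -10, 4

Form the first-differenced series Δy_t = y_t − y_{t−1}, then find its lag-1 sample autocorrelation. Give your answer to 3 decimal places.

-0.532

First differences Δy: 2, -13, 11, 2, -14, 14
Mean of differences = 0.3333
Numerator Σ(Δy_t−Δȳ)(Δy_{t+1}−Δȳ) = -366.4444
Denominator Σ(Δy_t−Δȳ)² = 689.3333
r_1(Δy) = -366.4444 / 689.3333 = -0.532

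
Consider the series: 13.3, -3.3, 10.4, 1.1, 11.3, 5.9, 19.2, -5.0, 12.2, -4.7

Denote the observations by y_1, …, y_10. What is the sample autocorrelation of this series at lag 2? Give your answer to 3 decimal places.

0.564

Mean ȳ = (13.3 − 3.3 + 10.4 + 1.1 + 11.3 + 5.9 + 19.2 − 5.0 + 12.2 − 4.7)/10 = 6.0400
Numerator Σ_{t=1}^{8}(y_t−ȳ)(y_{t+2}−ȳ) = 371.8208
Denominator Σ(y_t−ȳ)² = 659.4040
r_2 = 371.8208 / 659.4040 = 0.564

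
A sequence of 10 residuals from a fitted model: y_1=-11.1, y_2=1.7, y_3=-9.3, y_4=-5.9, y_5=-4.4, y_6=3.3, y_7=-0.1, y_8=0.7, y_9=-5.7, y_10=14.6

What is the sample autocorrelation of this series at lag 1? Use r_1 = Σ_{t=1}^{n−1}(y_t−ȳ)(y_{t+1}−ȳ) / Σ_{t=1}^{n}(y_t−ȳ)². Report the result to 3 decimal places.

Mean ȳ = (-11.1 + 1.7 − 9.3 − 5.9 − 4.4 + 3.3 − 0.1 + 0.7 − 5.7 + 14.6)/10 = -1.6200
Numerator Σ_{t=1}^{9}(y_t−ȳ)(y_{t+1}−ȳ) = -90.5184
Denominator Σ(y_t−ȳ)² = 497.5560
r_1 = -90.5184 / 497.5560 = -0.182

-0.182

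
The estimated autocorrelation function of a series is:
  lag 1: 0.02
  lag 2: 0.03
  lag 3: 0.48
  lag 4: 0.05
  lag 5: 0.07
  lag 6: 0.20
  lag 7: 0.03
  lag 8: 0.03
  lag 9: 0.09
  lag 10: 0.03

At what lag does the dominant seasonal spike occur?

3

The largest autocorrelation is r_3 = 0.48, with a weaker echo at lag 6 (0.20); the remaining lags stay at or below 0.09.
The dominant spike at lag 3 indicates a seasonal period of 3.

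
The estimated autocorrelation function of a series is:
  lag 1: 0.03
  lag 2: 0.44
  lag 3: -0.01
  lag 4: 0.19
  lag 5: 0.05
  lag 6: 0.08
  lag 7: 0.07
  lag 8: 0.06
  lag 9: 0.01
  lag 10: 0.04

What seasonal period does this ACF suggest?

The largest autocorrelation is r_2 = 0.44, with a weaker echo at lag 4 (0.19); the remaining lags stay at or below 0.08.
The dominant spike at lag 2 indicates a seasonal period of 2.

2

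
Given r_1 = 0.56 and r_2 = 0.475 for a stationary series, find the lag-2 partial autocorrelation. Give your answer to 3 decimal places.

φ_{22} = (r_2 − r_1²) / (1 − r_1²)
r_1² = (0.56)² = 0.3136
Numerator = 0.475 − 0.3136 = 0.1614; denominator = 1 − 0.3136 = 0.6864
φ_{22} = 0.1614 / 0.6864 = 0.235

0.235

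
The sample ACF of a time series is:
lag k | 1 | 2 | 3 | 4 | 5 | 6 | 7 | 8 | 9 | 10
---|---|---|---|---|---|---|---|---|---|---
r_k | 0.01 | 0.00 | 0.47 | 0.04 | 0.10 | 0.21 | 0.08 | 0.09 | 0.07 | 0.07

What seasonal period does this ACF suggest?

The largest autocorrelation is r_3 = 0.47, with a weaker echo at lag 6 (0.21); the remaining lags stay at or below 0.10.
The dominant spike at lag 3 indicates a seasonal period of 3.

3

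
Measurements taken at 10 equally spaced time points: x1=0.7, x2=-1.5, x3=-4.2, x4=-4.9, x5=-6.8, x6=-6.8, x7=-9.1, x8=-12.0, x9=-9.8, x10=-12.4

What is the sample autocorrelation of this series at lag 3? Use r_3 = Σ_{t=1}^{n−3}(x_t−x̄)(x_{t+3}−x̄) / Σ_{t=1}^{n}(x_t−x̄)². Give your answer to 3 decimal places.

Mean x̄ = (0.7 − 1.5 − 4.2 − 4.9 − 6.8 − 6.8 − 9.1 − 12.0 − 9.8 − 12.4)/10 = -6.6800
Σ(x_t−x̄)(x_{t+3}−x̄) = (13.1364) + (-0.6216) + (-0.2976) + (-4.3076) + (0.6384) + (0.3744) + (13.8424) = 22.7648
Denominator Σ(x_t−x̄)² = 167.2560
r_3 = 22.7648 / 167.2560 = 0.136

0.136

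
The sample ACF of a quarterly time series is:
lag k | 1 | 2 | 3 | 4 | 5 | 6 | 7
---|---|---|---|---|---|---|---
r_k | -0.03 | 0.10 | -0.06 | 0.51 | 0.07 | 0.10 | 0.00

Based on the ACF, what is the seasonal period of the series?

4

The largest autocorrelation is r_4 = 0.51; the remaining lags stay at or below 0.10.
The dominant spike at lag 4 indicates a seasonal period of 4.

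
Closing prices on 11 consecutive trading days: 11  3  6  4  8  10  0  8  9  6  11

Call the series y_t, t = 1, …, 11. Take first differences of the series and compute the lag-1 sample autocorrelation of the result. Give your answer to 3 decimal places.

-0.473

First differences Δy: -8, 3, -2, 4, 2, -10, 8, 1, -3, 5
Mean of differences = 0.0000
Numerator Σ(Δy_t−Δȳ)(Δy_{t+1}−Δȳ) = -140.0000
Denominator Σ(Δy_t−Δȳ)² = 296.0000
r_1(Δy) = -140.0000 / 296.0000 = -0.473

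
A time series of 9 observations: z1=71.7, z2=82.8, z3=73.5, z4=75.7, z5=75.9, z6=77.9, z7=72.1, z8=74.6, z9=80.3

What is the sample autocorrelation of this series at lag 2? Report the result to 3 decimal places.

-0.094

Mean z̄ = (71.7 + 82.8 + 73.5 + 75.7 + 75.9 + 77.9 + 72.1 + 74.6 + 80.3)/9 = 76.0556
Σ(z_t−z̄)(z_{t+2}−z̄) = (11.1309) + (-2.3980) + (0.3975) + (-0.6558) + (0.6153) + (-2.6847) + (-16.7891) = -10.3840
Denominator Σ(z_t−z̄)² = 110.3222
r_2 = -10.3840 / 110.3222 = -0.094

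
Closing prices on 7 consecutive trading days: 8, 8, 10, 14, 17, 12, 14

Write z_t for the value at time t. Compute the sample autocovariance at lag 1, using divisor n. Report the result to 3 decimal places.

Mean z̄ = (8 + 8 + 10 + 14 + 17 + 12 + 14)/7 = 11.8571
Σ_{t=1}^{6}(z_t−z̄)(z_{t+1}−z̄) = 30.1224
γ_1 = 30.1224 / 7 = 4.303

4.303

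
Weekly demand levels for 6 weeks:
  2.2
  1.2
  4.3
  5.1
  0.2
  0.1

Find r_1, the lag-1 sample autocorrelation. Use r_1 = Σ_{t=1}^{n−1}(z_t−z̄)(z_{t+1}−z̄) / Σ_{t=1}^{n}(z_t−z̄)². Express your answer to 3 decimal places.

0.109

Mean z̄ = (2.2 + 1.2 + 4.3 + 5.1 + 0.2 + 0.1)/6 = 2.1833
Σ(z_t−z̄)(z_{t+1}−z̄) = (-0.0164) + (-2.0814) + (6.1736) + (-5.7847) + (4.1319) = 2.4231
Denominator Σ(z_t−z̄)² = 22.2283
r_1 = 2.4231 / 22.2283 = 0.109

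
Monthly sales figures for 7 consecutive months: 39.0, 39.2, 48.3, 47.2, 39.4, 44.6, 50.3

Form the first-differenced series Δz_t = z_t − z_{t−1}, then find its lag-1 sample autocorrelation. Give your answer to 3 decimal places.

First differences Δz: 0.2, 9.1, -1.1, -7.8, 5.2, 5.7
Mean of differences = 1.8833
Numerator Σ(Δz_t−Δz̄)(Δz_{t+1}−Δz̄) = -24.2469
Denominator Σ(Δz_t−Δz̄)² = 183.1483
r_1(Δz) = -24.2469 / 183.1483 = -0.132

-0.132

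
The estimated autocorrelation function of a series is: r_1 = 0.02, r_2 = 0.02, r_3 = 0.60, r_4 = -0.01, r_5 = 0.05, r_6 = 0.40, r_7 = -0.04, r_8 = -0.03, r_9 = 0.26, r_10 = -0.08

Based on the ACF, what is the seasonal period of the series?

3

The largest autocorrelation is r_3 = 0.60, with weaker echoes at lags 6 (0.40) and 9 (0.26); the remaining lags stay at or below 0.05.
The dominant spike at lag 3 indicates a seasonal period of 3.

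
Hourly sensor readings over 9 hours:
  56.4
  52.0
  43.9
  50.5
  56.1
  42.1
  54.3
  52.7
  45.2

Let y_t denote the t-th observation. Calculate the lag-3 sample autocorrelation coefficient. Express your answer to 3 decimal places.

Mean ȳ = (56.4 + 52.0 + 43.9 + 50.5 + 56.1 + 42.1 + 54.3 + 52.7 + 45.2)/9 = 50.3556
Σ(y_t−ȳ)(y_{t+3}−ȳ) = (0.8731) + (9.4464) + (53.2942) + (0.5698) + (13.4675) + (42.5620) = 120.2130
Denominator Σ(y_t−ȳ)² = 229.7222
r_3 = 120.2130 / 229.7222 = 0.523

0.523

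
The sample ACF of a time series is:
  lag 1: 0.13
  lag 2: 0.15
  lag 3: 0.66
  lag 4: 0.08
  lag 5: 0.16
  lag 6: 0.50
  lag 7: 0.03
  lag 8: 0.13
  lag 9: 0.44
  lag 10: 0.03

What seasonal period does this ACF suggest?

3

The largest autocorrelation is r_3 = 0.66, with weaker echoes at lags 6 (0.50) and 9 (0.44); the remaining lags stay at or below 0.16.
The dominant spike at lag 3 indicates a seasonal period of 3.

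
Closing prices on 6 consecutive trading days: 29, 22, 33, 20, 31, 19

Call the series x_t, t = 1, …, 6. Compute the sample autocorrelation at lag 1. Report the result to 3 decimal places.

Mean x̄ = (29 + 22 + 33 + 20 + 31 + 19)/6 = 25.6667
Numerator Σ_{t=1}^{5}(x_t−x̄)(x_{t+1}−x̄) = -146.4444
Denominator Σ(x_t−x̄)² = 183.3333
r_1 = -146.4444 / 183.3333 = -0.799

-0.799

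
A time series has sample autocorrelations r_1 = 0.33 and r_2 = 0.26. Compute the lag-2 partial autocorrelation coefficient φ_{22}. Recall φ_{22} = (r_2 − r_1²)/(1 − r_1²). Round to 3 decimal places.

φ_{22} = (r_2 − r_1²) / (1 − r_1²)
r_1² = (0.33)² = 0.1089
Numerator = 0.26 − 0.1089 = 0.1511; denominator = 1 − 0.1089 = 0.8911
φ_{22} = 0.1511 / 0.8911 = 0.170

0.170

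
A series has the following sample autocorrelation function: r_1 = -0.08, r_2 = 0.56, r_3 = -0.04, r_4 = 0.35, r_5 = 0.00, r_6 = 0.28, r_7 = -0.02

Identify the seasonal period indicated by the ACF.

The largest autocorrelation is r_2 = 0.56, with weaker echoes at lags 4 (0.35) and 6 (0.28); the remaining lags stay at or below 0.00.
The dominant spike at lag 2 indicates a seasonal period of 2.

2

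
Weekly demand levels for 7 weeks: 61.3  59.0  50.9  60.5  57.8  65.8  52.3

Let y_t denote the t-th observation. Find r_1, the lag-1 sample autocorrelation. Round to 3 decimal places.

Mean ȳ = (61.3 + 59.0 + 50.9 + 60.5 + 57.8 + 65.8 + 52.3)/7 = 58.2286
Deviations from mean: 3.0714, 0.7714, -7.3286, 2.2714, -0.4286, 7.5714, -5.9286
Σ(y_t−ȳ)(y_{t+1}−ȳ) = (2.3694) + (-5.6535) + (-16.6463) + (-0.9735) + (-3.2449) + (-44.8878) = -69.0365
Denominator Σ(y_t−ȳ)² = 161.5543
r_1 = -69.0365 / 161.5543 = -0.427

-0.427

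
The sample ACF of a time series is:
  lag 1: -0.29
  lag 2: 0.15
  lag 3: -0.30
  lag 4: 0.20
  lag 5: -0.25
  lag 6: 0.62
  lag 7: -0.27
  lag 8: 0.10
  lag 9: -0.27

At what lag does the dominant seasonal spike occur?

6

The largest autocorrelation is r_6 = 0.62; the remaining lags stay at or below 0.20.
The dominant spike at lag 6 indicates a seasonal period of 6.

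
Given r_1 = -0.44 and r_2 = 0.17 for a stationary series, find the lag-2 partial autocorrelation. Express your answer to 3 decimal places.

φ_{22} = (r_2 − r_1²) / (1 − r_1²)
r_1² = (-0.44)² = 0.1936
Numerator = 0.17 − 0.1936 = -0.0236; denominator = 1 − 0.1936 = 0.8064
φ_{22} = -0.0236 / 0.8064 = -0.029

-0.029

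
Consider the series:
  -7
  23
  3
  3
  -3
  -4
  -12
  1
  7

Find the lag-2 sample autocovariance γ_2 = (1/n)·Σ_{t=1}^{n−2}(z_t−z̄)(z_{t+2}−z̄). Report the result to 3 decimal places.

-1.344

Mean z̄ = (-7 + 23 + 3 + 3 − 3 − 4 − 12 + 1 + 7)/9 = 1.2222
Σ_{t=1}^{7}(z_t−z̄)(z_{t+2}−z̄) = -12.0988
γ_2 = -12.0988 / 9 = -1.344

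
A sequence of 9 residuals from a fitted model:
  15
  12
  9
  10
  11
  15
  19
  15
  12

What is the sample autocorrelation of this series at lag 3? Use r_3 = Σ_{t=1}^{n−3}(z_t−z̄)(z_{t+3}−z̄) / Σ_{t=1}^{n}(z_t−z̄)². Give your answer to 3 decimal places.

-0.453

Mean z̄ = (15 + 12 + 9 + 10 + 11 + 15 + 19 + 15 + 12)/9 = 13.1111
Σ(z_t−z̄)(z_{t+3}−z̄) = (-5.8765) + (2.3457) + (-7.7654) + (-18.3210) + (-3.9877) + (-2.0988) = -35.7037
Denominator Σ(z_t−z̄)² = 78.8889
r_3 = -35.7037 / 78.8889 = -0.453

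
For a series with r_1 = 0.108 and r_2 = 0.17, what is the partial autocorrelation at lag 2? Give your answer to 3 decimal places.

0.160

φ_{22} = (r_2 − r_1²) / (1 − r_1²)
r_1² = (0.108)² = 0.011664
Numerator = 0.17 − 0.0117 = 0.1583; denominator = 1 − 0.0117 = 0.9883
φ_{22} = 0.1583 / 0.9883 = 0.160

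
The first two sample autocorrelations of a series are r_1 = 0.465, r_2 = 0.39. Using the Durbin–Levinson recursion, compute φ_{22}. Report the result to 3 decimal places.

0.222

φ_{22} = (r_2 − r_1²) / (1 − r_1²)
r_1² = (0.465)² = 0.216225
Numerator = 0.39 − 0.2162 = 0.1738; denominator = 1 − 0.2162 = 0.7838
φ_{22} = 0.1738 / 0.7838 = 0.222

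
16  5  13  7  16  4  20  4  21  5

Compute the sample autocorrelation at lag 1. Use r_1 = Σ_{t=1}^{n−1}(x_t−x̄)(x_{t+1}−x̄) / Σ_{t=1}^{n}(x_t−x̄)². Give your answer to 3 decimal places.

Mean x̄ = (16 + 5 + 13 + 7 + 16 + 4 + 20 + 4 + 21 + 5)/10 = 11.1000
Numerator Σ_{t=1}^{9}(x_t−x̄)(x_{t+1}−x̄) = -361.2100
Denominator Σ(x_t−x̄)² = 420.9000
r_1 = -361.2100 / 420.9000 = -0.858

-0.858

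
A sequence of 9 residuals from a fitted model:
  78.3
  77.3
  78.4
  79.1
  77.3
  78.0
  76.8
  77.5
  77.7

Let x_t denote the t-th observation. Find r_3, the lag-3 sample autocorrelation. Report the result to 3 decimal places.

-0.044

Mean x̄ = (78.3 + 77.3 + 78.4 + 79.1 + 77.3 + 78.0 + 76.8 + 77.5 + 77.7)/9 = 77.8222
Σ(x_t−x̄)(x_{t+3}−x̄) = (0.6105) + (0.2727) + (0.1027) + (-1.3062) + (0.1683) + (-0.0217) = -0.1737
Denominator Σ(x_t−x̄)² = 3.9356
r_3 = -0.1737 / 3.9356 = -0.044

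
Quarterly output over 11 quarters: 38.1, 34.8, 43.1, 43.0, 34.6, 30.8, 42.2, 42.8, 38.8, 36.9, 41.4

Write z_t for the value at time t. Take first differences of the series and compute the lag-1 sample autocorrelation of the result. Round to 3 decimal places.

First differences Δz: -3.3, 8.3, -0.1, -8.4, -3.8, 11.4, 0.6, -4.0, -1.9, 4.5
Mean of differences = 0.3300
Numerator Σ(Δz_t−Δz̄)(Δz_{t+1}−Δz̄) = -36.0919
Denominator Σ(Δz_t−Δz̄)² = 333.8810
r_1(Δz) = -36.0919 / 333.8810 = -0.108

-0.108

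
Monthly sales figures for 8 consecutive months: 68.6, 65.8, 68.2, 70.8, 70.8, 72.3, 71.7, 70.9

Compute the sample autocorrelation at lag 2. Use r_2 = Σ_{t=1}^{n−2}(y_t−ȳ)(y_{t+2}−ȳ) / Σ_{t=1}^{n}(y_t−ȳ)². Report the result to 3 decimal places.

Mean ȳ = (68.6 + 65.8 + 68.2 + 70.8 + 70.8 + 72.3 + 71.7 + 70.9)/8 = 69.8875
Deviations from mean: -1.2875, -4.0875, -1.6875, 0.9125, 0.9125, 2.4125, 1.8125, 1.0125
Σ(y_t−ȳ)(y_{t+2}−ȳ) = (2.1727) + (-3.7298) + (-1.5398) + (2.2014) + (1.6539) + (2.4427) = 3.2009
Denominator Σ(y_t−ȳ)² = 33.0088
r_2 = 3.2009 / 33.0088 = 0.097

0.097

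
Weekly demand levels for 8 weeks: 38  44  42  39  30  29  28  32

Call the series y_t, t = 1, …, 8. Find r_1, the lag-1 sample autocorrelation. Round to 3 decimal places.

Mean ȳ = (38 + 44 + 42 + 39 + 30 + 29 + 28 + 32)/8 = 35.2500
Deviations from mean: 2.7500, 8.7500, 6.7500, 3.7500, -5.2500, -6.2500, -7.2500, -3.2500
Σ(y_t−ȳ)(y_{t+1}−ȳ) = (24.0625) + (59.0625) + (25.3125) + (-19.6875) + (32.8125) + (45.3125) + (23.5625) = 190.4375
Denominator Σ(y_t−ȳ)² = 273.5000
r_1 = 190.4375 / 273.5000 = 0.696

0.696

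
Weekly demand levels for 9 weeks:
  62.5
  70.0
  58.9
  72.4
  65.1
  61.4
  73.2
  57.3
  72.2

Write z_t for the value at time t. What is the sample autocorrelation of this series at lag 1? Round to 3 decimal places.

-0.779

Mean z̄ = (62.5 + 70.0 + 58.9 + 72.4 + 65.1 + 61.4 + 73.2 + 57.3 + 72.2)/9 = 65.8889
Numerator Σ_{t=1}^{8}(z_t−z̄)(z_{t+1}−z̄) = -239.5835
Denominator Σ(z_t−z̄)² = 307.4489
r_1 = -239.5835 / 307.4489 = -0.779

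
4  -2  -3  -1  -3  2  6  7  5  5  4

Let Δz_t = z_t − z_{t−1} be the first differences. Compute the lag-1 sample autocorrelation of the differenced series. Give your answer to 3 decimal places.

First differences Δz: -6, -1, 2, -2, 5, 4, 1, -2, 0, -1
Mean of differences = 0.0000
Numerator Σ(Δz_t−Δz̄)(Δz_{t+1}−Δz̄) = 12.0000
Denominator Σ(Δz_t−Δz̄)² = 92.0000
r_1(Δz) = 12.0000 / 92.0000 = 0.130

0.130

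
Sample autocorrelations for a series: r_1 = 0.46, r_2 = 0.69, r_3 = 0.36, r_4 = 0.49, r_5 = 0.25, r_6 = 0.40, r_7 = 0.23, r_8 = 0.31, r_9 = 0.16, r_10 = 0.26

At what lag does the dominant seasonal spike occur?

2

The largest autocorrelation is r_2 = 0.69, with a weaker echo at lag 4 (0.49); the remaining lags stay at or below 0.46.
The dominant spike at lag 2 indicates a seasonal period of 2.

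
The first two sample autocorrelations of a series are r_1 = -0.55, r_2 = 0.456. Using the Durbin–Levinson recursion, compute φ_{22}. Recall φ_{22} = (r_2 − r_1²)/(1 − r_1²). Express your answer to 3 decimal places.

φ_{22} = (r_2 − r_1²) / (1 − r_1²)
r_1² = (-0.55)² = 0.3025
Numerator = 0.456 − 0.3025 = 0.1535; denominator = 1 − 0.3025 = 0.6975
φ_{22} = 0.1535 / 0.6975 = 0.220

0.220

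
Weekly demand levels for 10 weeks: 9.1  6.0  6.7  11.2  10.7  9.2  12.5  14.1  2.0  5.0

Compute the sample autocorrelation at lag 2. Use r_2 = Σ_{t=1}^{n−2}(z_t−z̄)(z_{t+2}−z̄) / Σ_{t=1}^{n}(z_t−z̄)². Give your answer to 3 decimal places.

Mean z̄ = (9.1 + 6.0 + 6.7 + 11.2 + 10.7 + 9.2 + 12.5 + 14.1 + 2.0 + 5.0)/10 = 8.6500
Numerator Σ_{t=1}^{8}(z_t−z̄)(z_{t+2}−z̄) = -44.8350
Denominator Σ(z_t−z̄)² = 124.1050
r_2 = -44.8350 / 124.1050 = -0.361

-0.361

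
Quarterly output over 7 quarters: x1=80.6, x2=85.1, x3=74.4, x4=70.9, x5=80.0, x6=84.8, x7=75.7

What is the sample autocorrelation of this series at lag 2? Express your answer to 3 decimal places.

Mean x̄ = (80.6 + 85.1 + 74.4 + 70.9 + 80.0 + 84.8 + 75.7)/7 = 78.7857
Deviations from mean: 1.8143, 6.3143, -4.3857, -7.8857, 1.2143, 6.0143, -3.0857
Numerator Σ_{t=1}^{5}(x_t−x̄)(x_{t+2}−x̄) = -114.2490
Denominator Σ(x_t−x̄)² = 171.7486
r_2 = -114.2490 / 171.7486 = -0.665

-0.665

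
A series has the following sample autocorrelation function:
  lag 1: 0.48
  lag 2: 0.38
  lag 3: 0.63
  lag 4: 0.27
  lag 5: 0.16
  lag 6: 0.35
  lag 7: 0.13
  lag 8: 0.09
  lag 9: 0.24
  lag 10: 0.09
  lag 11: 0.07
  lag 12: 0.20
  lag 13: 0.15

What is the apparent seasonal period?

3

The largest autocorrelation is r_3 = 0.63; the remaining lags stay at or below 0.48. The elevated value at lag 1 (0.48), dropping to 0.38 at lag 2, reflects decaying short-term dependence rather than seasonality.
The dominant spike at lag 3 indicates a seasonal period of 3.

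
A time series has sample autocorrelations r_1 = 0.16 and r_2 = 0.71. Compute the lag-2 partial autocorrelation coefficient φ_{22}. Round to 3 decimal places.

0.702

φ_{22} = (r_2 − r_1²) / (1 − r_1²)
r_1² = (0.16)² = 0.0256
Numerator = 0.71 − 0.0256 = 0.6844; denominator = 1 − 0.0256 = 0.9744
φ_{22} = 0.6844 / 0.9744 = 0.702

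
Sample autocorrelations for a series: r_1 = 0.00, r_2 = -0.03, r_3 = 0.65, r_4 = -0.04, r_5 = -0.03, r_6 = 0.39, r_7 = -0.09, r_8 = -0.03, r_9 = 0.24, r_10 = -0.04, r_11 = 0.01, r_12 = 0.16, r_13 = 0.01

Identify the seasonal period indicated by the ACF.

3

The largest autocorrelation is r_3 = 0.65, with weaker echoes at lags 6 (0.39), 9 (0.24) and 12 (0.16); the remaining lags stay at or below 0.01.
The dominant spike at lag 3 indicates a seasonal period of 3.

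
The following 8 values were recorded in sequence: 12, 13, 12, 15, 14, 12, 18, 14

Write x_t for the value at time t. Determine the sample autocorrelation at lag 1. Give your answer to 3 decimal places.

-0.206

Mean x̄ = (12 + 13 + 12 + 15 + 14 + 12 + 18 + 14)/8 = 13.7500
Deviations from mean: -1.7500, -0.7500, -1.7500, 1.2500, 0.2500, -1.7500, 4.2500, 0.2500
Σ(x_t−x̄)(x_{t+1}−x̄) = (1.3125) + (1.3125) + (-2.1875) + (0.3125) + (-0.4375) + (-7.4375) + (1.0625) = -6.0625
Denominator Σ(x_t−x̄)² = 29.5000
r_1 = -6.0625 / 29.5000 = -0.206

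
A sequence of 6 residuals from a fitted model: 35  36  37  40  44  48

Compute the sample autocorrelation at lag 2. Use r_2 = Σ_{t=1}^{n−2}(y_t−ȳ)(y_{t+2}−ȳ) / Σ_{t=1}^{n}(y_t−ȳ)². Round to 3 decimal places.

Mean ȳ = (35 + 36 + 37 + 40 + 44 + 48)/6 = 40.0000
Deviations from mean: -5.0000, -4.0000, -3.0000, 0.0000, 4.0000, 8.0000
Numerator Σ_{t=1}^{4}(y_t−ȳ)(y_{t+2}−ȳ) = 3.0000
Denominator Σ(y_t−ȳ)² = 130.0000
r_2 = 3.0000 / 130.0000 = 0.023

0.023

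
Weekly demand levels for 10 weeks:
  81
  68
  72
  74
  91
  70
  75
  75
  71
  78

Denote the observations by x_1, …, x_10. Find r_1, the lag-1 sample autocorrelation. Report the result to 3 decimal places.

Mean x̄ = (81 + 68 + 72 + 74 + 91 + 70 + 75 + 75 + 71 + 78)/10 = 75.5000
Numerator Σ_{t=1}^{9}(x_t−x̄)(x_{t+1}−x̄) = -124.2500
Denominator Σ(x_t−x̄)² = 398.5000
r_1 = -124.2500 / 398.5000 = -0.312

-0.312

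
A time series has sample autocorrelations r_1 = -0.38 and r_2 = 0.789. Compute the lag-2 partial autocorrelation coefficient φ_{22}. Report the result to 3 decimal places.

0.753

φ_{22} = (r_2 − r_1²) / (1 − r_1²)
r_1² = (-0.38)² = 0.1444
Numerator = 0.789 − 0.1444 = 0.6446; denominator = 1 − 0.1444 = 0.8556
φ_{22} = 0.6446 / 0.8556 = 0.753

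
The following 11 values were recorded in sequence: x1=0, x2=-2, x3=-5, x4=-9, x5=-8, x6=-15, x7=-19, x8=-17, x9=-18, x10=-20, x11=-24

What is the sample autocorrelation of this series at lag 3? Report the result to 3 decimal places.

Mean x̄ = (0 − 2 − 5 − 9 − 8 − 15 − 19 − 17 − 18 − 20 − 24)/11 = -12.4545
Numerator Σ_{t=1}^{8}(x_t−x̄)(x_{t+3}−x̄) = 143.7438
Denominator Σ(x_t−x̄)² = 642.7273
r_3 = 143.7438 / 642.7273 = 0.224

0.224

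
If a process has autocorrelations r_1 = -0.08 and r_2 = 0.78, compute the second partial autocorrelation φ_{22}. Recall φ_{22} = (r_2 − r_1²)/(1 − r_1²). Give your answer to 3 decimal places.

0.779

φ_{22} = (r_2 − r_1²) / (1 − r_1²)
r_1² = (-0.08)² = 0.0064
Numerator = 0.78 − 0.0064 = 0.7736; denominator = 1 − 0.0064 = 0.9936
φ_{22} = 0.7736 / 0.9936 = 0.779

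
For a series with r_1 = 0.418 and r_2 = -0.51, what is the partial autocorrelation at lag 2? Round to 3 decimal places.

-0.830

φ_{22} = (r_2 − r_1²) / (1 − r_1²)
r_1² = (0.418)² = 0.174724
Numerator = -0.51 − 0.1747 = -0.6847; denominator = 1 − 0.1747 = 0.8253
φ_{22} = -0.6847 / 0.8253 = -0.830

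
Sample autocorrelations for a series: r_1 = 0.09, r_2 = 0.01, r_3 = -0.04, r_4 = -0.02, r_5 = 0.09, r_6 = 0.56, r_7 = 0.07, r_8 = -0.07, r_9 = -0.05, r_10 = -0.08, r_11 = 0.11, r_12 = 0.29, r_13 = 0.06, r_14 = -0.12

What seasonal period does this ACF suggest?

The largest autocorrelation is r_6 = 0.56, with a weaker echo at lag 12 (0.29); the remaining lags stay at or below 0.11.
The dominant spike at lag 6 indicates a seasonal period of 6.

6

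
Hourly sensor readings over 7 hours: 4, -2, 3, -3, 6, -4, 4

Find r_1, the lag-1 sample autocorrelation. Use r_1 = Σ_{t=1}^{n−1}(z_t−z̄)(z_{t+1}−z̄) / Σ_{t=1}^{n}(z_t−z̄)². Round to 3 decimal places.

-0.850

Mean z̄ = (4 − 2 + 3 − 3 + 6 − 4 + 4)/7 = 1.1429
Σ(z_t−z̄)(z_{t+1}−z̄) = (-8.9796) + (-5.8367) + (-7.6939) + (-20.1224) + (-24.9796) + (-14.6939) = -82.3061
Denominator Σ(z_t−z̄)² = 96.8571
r_1 = -82.3061 / 96.8571 = -0.850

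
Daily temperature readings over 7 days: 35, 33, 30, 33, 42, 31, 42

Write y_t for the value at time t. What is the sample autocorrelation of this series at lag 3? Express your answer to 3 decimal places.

-0.053

Mean ȳ = (35 + 33 + 30 + 33 + 42 + 31 + 42)/7 = 35.1429
Deviations from mean: -0.1429, -2.1429, -5.1429, -2.1429, 6.8571, -4.1429, 6.8571
Numerator Σ_{t=1}^{4}(y_t−ȳ)(y_{t+3}−ȳ) = -7.7755
Denominator Σ(y_t−ȳ)² = 146.8571
r_3 = -7.7755 / 146.8571 = -0.053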